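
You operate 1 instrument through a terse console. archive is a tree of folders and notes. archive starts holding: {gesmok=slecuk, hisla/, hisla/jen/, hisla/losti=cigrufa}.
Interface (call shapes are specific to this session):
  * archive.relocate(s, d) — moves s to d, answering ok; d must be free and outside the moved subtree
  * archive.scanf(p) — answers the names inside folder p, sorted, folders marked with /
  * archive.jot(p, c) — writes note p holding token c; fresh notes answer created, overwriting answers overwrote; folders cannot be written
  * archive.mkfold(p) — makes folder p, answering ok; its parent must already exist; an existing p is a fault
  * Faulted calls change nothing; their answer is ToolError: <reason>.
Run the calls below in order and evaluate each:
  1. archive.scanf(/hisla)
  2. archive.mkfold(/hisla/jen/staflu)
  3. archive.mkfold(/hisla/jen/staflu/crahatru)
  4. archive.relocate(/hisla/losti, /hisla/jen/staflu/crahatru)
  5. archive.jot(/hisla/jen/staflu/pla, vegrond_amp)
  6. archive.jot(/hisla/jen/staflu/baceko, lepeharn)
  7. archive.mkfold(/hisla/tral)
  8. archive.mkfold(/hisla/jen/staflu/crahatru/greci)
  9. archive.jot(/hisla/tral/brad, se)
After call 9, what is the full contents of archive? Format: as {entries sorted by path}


>> scanf(p→/hisla)
<< [jen/, losti]
>> mkfold(p→/hisla/jen/staflu)
<< ok
>> mkfold(p→/hisla/jen/staflu/crahatru)
<< ok
>> relocate(s→/hisla/losti, d→/hisla/jen/staflu/crahatru)
<< ToolError: exists
>> jot(p→/hisla/jen/staflu/pla, c→vegrond_amp)
<< created
>> jot(p→/hisla/jen/staflu/baceko, c→lepeharn)
<< created
>> mkfold(p→/hisla/tral)
<< ok
>> mkfold(p→/hisla/jen/staflu/crahatru/greci)
<< ok
>> jot(p→/hisla/tral/brad, c→se)
<< created

Answer: {gesmok=slecuk, hisla/, hisla/jen/, hisla/jen/staflu/, hisla/jen/staflu/baceko=lepeharn, hisla/jen/staflu/crahatru/, hisla/jen/staflu/crahatru/greci/, hisla/jen/staflu/pla=vegrond_amp, hisla/losti=cigrufa, hisla/tral/, hisla/tral/brad=se}


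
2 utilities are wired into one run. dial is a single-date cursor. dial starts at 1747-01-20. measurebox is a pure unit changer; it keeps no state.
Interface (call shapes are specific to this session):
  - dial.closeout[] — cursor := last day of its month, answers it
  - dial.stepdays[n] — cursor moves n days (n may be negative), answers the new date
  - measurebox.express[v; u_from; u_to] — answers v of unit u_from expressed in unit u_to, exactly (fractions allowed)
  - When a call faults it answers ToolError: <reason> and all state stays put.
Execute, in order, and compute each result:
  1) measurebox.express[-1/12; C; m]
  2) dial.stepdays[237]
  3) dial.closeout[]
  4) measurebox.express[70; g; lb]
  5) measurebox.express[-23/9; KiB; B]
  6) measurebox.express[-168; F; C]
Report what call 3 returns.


I try measurebox.express using v→-1/12, u_from→C, u_to→m, and get ToolError: incompatible units.
I try dial.stepdays using n→237, and observe 1747-09-14.
I try dial.closeout: 1747-09-30.
Invoking measurebox.express using v→70, u_from→g, u_to→lb, giving 1000000/6479891.
Next I call measurebox.express using v→-23/9, u_from→KiB, u_to→B, and see -23552/9.
Using measurebox.express using v→-168, u_from→F, u_to→C, and observe -1000/9.

Answer: 1747-09-30


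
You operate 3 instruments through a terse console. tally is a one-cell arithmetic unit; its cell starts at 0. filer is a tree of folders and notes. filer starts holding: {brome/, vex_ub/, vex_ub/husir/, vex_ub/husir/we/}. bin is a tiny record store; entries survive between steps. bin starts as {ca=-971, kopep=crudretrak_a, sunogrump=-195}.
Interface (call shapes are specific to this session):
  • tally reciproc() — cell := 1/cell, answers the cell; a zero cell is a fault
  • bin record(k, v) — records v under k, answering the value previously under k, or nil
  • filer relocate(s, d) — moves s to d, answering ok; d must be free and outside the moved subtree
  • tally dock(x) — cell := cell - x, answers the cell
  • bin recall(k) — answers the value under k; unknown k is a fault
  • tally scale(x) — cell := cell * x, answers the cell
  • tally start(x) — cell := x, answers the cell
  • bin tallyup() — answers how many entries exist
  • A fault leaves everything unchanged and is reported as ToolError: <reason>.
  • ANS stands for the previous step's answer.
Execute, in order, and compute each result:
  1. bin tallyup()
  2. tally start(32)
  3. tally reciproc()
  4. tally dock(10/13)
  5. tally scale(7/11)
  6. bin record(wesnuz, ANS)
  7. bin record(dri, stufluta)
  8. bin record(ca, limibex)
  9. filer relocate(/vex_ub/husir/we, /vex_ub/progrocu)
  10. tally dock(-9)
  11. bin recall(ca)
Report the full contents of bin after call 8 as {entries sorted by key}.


Answer: {ca=limibex, dri=stufluta, kopep=crudretrak_a, sunogrump=-195, wesnuz=-2149/4576}

Derivation:
I run bin tallyup, and get 3.
Invoking tally start with x='32', and get 32.
I run tally reciproc, — result: 1/32.
Then tally dock with x='10/13': -307/416.
Using tally scale with x='7/11', which returns -2149/4576.
Calling bin record with k='wesnuz', v='ANS', giving nil.
Invoking bin record with k='dri', v='stufluta', giving nil.
Calling bin record with k='ca', v='limibex', yielding -971.
I run filer relocate with s='/vex_ub/husir/we', d='/vex_ub/progrocu', giving ok.
I run tally dock with x='-9', yielding 39035/4576.
I run bin recall with k='ca', giving limibex.


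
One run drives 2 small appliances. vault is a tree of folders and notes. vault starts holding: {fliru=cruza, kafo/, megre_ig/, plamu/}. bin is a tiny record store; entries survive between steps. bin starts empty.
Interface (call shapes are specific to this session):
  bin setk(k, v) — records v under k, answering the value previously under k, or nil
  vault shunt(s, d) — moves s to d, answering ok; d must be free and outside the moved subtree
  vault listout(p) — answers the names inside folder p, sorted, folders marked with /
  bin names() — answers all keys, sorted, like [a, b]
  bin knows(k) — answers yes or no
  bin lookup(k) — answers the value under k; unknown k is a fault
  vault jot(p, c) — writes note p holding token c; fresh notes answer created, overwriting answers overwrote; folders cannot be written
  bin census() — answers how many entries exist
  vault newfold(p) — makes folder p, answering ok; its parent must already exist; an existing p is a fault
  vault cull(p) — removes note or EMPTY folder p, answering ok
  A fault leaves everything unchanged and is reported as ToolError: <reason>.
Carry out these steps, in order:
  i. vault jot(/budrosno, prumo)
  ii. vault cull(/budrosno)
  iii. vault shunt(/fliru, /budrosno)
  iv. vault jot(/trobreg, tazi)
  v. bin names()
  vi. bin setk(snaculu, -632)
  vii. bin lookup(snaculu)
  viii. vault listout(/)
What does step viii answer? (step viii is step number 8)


# vault jot(p→/budrosno, c→prumo) => created
# vault cull(p→/budrosno) => ok
# vault shunt(s→/fliru, d→/budrosno) => ok
# vault jot(p→/trobreg, c→tazi) => created
# bin names() => []
# bin setk(k→snaculu, v→-632) => nil
# bin lookup(k→snaculu) => -632
# vault listout(p→/) => [budrosno, kafo/, megre_ig/, plamu/, trobreg]

Answer: [budrosno, kafo/, megre_ig/, plamu/, trobreg]


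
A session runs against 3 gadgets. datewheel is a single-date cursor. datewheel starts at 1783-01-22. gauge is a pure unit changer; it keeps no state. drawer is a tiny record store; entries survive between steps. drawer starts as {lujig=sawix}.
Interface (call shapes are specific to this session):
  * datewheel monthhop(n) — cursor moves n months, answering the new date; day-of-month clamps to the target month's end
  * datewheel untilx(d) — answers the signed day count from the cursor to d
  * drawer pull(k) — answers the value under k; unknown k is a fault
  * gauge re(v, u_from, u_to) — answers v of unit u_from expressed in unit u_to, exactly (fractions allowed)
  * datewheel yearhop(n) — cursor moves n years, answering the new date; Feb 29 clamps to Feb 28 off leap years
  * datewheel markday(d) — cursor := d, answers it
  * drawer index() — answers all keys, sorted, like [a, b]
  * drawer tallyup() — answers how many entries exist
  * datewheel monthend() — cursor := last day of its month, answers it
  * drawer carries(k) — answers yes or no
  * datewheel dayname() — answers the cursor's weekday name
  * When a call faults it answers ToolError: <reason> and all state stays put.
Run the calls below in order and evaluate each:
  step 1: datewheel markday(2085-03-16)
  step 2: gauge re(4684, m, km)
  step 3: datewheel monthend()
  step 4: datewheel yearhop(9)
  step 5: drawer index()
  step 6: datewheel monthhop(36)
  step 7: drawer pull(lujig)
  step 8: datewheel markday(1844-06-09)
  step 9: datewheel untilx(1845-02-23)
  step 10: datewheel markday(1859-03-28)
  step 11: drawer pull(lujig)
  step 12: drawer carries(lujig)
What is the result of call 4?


;; datewheel markday(d='2085-03-16') -> 2085-03-16
;; gauge re(v='4684', u_from='m', u_to='km') -> 1171/250
;; datewheel monthend() -> 2085-03-31
;; datewheel yearhop(n='9') -> 2094-03-31
;; drawer index() -> [lujig]
;; datewheel monthhop(n='36') -> 2097-03-31
;; drawer pull(k='lujig') -> sawix
;; datewheel markday(d='1844-06-09') -> 1844-06-09
;; datewheel untilx(d='1845-02-23') -> 259
;; datewheel markday(d='1859-03-28') -> 1859-03-28
;; drawer pull(k='lujig') -> sawix
;; drawer carries(k='lujig') -> yes

Answer: 2094-03-31


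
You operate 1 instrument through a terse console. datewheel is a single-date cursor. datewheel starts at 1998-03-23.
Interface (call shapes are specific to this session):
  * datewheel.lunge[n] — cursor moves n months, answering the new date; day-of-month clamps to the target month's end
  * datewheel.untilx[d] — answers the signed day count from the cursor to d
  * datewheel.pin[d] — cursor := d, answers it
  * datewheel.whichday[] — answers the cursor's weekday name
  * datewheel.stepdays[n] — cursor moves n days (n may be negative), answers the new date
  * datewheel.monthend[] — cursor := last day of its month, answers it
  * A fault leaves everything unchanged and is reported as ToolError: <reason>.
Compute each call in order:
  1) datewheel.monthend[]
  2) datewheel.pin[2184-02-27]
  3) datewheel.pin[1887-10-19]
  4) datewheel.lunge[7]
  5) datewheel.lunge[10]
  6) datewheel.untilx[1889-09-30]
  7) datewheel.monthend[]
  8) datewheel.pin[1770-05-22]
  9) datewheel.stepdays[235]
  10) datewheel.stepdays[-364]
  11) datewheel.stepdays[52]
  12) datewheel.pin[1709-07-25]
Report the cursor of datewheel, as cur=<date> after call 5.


[in] monthend
= 1998-03-31
[in] pin d: 2184-02-27
= 2184-02-27
[in] pin d: 1887-10-19
= 1887-10-19
[in] lunge n: 7
= 1888-05-19
[in] lunge n: 10
= 1889-03-19
[in] untilx d: 1889-09-30
= 195
[in] monthend
= 1889-03-31
[in] pin d: 1770-05-22
= 1770-05-22
[in] stepdays n: 235
= 1771-01-12
[in] stepdays n: -364
= 1770-01-13
[in] stepdays n: 52
= 1770-03-06
[in] pin d: 1709-07-25
= 1709-07-25

Answer: cur=1889-03-19


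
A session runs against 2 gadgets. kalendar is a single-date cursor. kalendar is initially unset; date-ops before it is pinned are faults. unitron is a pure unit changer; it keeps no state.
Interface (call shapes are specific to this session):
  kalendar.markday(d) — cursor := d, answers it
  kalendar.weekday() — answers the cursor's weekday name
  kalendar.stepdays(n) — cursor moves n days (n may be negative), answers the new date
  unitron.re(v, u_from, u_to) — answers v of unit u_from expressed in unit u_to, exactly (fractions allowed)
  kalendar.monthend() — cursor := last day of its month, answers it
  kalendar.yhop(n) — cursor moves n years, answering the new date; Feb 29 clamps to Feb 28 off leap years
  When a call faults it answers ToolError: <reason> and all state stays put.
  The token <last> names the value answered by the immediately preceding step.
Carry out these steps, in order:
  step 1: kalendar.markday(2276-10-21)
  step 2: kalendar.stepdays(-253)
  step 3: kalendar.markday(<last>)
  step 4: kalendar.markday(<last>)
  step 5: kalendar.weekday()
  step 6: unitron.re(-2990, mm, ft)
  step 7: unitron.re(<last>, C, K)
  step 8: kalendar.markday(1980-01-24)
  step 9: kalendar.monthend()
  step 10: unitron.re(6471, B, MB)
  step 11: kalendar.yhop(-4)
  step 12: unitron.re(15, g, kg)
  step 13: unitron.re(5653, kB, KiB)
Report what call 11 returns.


Do: kalendar.markday[d: 2276-10-21]
See: 2276-10-21
Do: kalendar.stepdays[n: -253]
See: 2276-02-11
Do: kalendar.markday[d: <last>]
See: 2276-02-11
Do: kalendar.markday[d: <last>]
See: 2276-02-11
Do: kalendar.weekday[]
See: Friday
Do: unitron.re[v: -2990; u_from: mm; u_to: ft]
See: -7475/762
Do: unitron.re[v: <last>; u_from: C; u_to: K]
See: 2006653/7620
Do: kalendar.markday[d: 1980-01-24]
See: 1980-01-24
Do: kalendar.monthend[]
See: 1980-01-31
Do: unitron.re[v: 6471; u_from: B; u_to: MB]
See: 6471/1000000
Do: kalendar.yhop[n: -4]
See: 1976-01-31
Do: unitron.re[v: 15; u_from: g; u_to: kg]
See: 3/200
Do: unitron.re[v: 5653; u_from: kB; u_to: KiB]
See: 706625/128

Answer: 1976-01-31


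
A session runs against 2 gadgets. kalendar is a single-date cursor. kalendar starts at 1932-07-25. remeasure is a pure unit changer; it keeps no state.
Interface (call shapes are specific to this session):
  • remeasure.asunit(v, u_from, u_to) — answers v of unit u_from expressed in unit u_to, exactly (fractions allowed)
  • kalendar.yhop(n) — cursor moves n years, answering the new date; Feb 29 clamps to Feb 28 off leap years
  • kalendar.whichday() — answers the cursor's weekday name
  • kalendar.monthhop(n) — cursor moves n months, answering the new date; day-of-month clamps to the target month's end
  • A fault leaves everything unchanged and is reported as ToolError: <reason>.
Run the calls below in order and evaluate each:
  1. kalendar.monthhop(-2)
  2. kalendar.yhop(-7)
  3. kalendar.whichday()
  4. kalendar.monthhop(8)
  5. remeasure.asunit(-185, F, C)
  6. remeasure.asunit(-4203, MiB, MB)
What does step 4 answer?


Using kalendar.monthhop on n='-2', giving 1932-05-25.
I run kalendar.yhop on n='-7', which returns 1925-05-25.
Using kalendar.whichday, yielding Monday.
I use kalendar.monthhop on n='8', giving 1926-01-25.
Next I call remeasure.asunit on v='-185', u_from='F', u_to='C', → -1085/9.
Invoking remeasure.asunit on v='-4203', u_from='MiB', u_to='MB', and see -68861952/15625.

Answer: 1926-01-25


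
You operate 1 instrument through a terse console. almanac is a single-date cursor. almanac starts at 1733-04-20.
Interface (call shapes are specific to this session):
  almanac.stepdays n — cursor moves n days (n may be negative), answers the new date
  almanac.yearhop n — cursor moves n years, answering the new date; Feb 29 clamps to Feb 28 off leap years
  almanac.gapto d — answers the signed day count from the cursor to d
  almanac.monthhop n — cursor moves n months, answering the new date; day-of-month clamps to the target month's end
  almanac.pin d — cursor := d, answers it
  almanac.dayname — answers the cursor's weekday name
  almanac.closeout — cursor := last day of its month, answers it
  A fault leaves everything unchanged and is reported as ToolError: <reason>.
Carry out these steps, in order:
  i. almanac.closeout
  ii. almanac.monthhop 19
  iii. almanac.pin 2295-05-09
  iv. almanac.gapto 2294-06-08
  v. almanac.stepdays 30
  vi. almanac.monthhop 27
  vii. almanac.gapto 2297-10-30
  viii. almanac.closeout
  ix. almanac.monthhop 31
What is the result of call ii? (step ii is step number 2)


Answer: 1734-11-30

Derivation:
Using almanac.closeout, — result: 1733-04-30.
Next I call almanac.monthhop with n: 19, and observe 1734-11-30.
I use almanac.pin with d: 2295-05-09, → 2295-05-09.
Calling almanac.gapto with d: 2294-06-08, and get -335.
I run almanac.stepdays with n: 30, and see 2295-06-08.
Calling almanac.monthhop with n: 27, yielding 2297-09-08.
Invoking almanac.gapto with d: 2297-10-30, and see 52.
I invoke almanac.closeout(), → 2297-09-30.
I run almanac.monthhop with n: 31, which returns 2300-04-30.


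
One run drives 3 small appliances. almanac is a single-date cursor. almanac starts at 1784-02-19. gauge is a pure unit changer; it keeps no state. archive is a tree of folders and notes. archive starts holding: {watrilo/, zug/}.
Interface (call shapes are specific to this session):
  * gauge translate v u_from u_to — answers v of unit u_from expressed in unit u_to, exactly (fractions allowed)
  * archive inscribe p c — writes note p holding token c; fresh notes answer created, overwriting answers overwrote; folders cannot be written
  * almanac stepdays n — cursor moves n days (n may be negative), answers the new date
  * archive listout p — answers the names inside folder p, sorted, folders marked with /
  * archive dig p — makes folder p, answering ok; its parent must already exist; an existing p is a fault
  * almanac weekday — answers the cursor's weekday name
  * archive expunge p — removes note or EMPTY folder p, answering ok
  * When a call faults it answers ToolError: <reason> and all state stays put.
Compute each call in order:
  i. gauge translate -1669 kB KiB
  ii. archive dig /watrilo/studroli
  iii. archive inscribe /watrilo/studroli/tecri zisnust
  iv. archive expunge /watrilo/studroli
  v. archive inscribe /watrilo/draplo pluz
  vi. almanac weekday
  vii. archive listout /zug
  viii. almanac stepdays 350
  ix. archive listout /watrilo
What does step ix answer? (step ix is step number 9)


Now I run gauge translate with -1669, kB, KiB, and get -208625/128.
Next I call archive dig with /watrilo/studroli: ok.
Using archive inscribe with /watrilo/studroli/tecri, zisnust, → created.
Then archive expunge with /watrilo/studroli: ToolError: not empty.
I use archive inscribe with /watrilo/draplo, pluz, giving created.
I try almanac weekday(), giving Thursday.
I try archive listout with /zug, which returns [].
Next I call almanac stepdays with 350, → 1785-02-03.
Using archive listout with /watrilo, which returns [draplo, studroli/].

Answer: [draplo, studroli/]


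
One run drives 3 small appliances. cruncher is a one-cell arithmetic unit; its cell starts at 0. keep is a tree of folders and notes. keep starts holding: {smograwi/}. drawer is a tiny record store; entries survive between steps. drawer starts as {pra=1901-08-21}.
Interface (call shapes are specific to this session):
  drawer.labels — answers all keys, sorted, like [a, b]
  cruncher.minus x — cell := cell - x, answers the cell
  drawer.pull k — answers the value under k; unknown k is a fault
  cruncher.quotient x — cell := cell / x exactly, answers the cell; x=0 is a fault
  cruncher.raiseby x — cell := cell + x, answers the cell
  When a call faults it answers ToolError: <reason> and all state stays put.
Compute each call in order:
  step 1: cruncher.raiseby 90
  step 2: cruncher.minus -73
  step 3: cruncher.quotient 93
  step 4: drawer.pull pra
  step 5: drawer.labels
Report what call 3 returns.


·→ raiseby(x=90)
·← 90
·→ minus(x=-73)
·← 163
·→ quotient(x=93)
·← 163/93
·→ pull(k=pra)
·← 1901-08-21
·→ labels()
·← [pra]

Answer: 163/93


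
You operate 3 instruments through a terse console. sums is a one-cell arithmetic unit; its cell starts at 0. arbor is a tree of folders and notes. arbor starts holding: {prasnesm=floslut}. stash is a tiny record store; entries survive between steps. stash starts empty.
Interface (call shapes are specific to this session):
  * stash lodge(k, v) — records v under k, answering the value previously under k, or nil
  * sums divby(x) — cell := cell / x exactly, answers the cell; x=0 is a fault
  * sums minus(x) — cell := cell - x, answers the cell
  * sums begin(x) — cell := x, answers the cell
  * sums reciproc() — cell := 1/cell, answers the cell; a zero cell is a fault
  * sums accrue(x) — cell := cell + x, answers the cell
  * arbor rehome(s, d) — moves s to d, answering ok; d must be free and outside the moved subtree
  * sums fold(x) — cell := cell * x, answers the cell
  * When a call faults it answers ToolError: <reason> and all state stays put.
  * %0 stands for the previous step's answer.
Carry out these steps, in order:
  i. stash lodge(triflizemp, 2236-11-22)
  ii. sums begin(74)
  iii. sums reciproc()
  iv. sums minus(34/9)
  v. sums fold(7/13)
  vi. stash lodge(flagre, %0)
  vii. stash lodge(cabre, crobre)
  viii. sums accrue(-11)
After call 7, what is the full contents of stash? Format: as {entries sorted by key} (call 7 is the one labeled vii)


Step: stash lodge[triflizemp; 2236-11-22]
Result: nil
Step: sums begin[74]
Result: 74
Step: sums reciproc[]
Result: 1/74
Step: sums minus[34/9]
Result: -2507/666
Step: sums fold[7/13]
Result: -17549/8658
Step: stash lodge[flagre; %0]
Result: nil
Step: stash lodge[cabre; crobre]
Result: nil
Step: sums accrue[-11]
Result: -112787/8658

Answer: {cabre=crobre, flagre=-17549/8658, triflizemp=2236-11-22}


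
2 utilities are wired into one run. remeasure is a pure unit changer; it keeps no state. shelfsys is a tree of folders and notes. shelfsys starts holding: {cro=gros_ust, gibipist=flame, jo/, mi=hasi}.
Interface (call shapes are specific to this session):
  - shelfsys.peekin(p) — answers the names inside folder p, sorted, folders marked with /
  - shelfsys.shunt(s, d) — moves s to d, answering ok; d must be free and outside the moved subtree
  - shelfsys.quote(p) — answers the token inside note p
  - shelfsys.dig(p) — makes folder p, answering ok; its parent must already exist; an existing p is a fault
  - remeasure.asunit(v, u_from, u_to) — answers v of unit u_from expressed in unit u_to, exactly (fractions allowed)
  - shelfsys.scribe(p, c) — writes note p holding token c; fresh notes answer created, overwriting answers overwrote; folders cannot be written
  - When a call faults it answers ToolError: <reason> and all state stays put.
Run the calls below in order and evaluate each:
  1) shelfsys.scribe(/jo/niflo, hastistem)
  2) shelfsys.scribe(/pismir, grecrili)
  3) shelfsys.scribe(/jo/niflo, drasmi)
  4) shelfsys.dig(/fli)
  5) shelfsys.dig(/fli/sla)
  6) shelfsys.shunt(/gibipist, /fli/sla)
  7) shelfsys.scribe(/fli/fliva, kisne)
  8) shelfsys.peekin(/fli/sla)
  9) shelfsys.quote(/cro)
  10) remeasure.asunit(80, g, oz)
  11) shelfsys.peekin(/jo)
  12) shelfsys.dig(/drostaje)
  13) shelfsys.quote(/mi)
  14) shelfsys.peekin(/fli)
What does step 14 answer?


Answer: [fliva, sla/]

Derivation:
Act: shelfsys.scribe[p=/jo/niflo; c=hastistem]
Obs: created
Act: shelfsys.scribe[p=/pismir; c=grecrili]
Obs: created
Act: shelfsys.scribe[p=/jo/niflo; c=drasmi]
Obs: overwrote
Act: shelfsys.dig[p=/fli]
Obs: ok
Act: shelfsys.dig[p=/fli/sla]
Obs: ok
Act: shelfsys.shunt[s=/gibipist; d=/fli/sla]
Obs: ToolError: exists
Act: shelfsys.scribe[p=/fli/fliva; c=kisne]
Obs: created
Act: shelfsys.peekin[p=/fli/sla]
Obs: []
Act: shelfsys.quote[p=/cro]
Obs: gros_ust
Act: remeasure.asunit[v=80; u_from=g; u_to=oz]
Obs: 128000000/45359237
Act: shelfsys.peekin[p=/jo]
Obs: [niflo]
Act: shelfsys.dig[p=/drostaje]
Obs: ok
Act: shelfsys.quote[p=/mi]
Obs: hasi
Act: shelfsys.peekin[p=/fli]
Obs: [fliva, sla/]


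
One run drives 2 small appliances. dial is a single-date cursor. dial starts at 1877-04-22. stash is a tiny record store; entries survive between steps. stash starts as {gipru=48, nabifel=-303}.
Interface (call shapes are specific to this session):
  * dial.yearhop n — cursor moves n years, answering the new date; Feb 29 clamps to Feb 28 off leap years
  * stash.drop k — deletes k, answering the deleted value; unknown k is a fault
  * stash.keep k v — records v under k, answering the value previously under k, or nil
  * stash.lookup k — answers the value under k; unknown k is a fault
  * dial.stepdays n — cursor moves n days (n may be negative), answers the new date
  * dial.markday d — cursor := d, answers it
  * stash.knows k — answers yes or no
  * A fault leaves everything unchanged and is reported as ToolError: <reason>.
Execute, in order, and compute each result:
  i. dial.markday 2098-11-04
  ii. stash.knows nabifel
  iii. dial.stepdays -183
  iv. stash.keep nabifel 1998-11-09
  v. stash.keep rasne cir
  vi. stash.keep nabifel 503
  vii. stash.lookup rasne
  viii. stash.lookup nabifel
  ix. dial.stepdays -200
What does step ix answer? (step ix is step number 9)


Answer: 2097-10-17

Derivation:
Using markday using d='2098-11-04', — result: 2098-11-04.
Now I run knows using k='nabifel', giving yes.
I run stepdays using n='-183': 2098-05-05.
Next I call keep using k='nabifel', v='1998-11-09', yielding -303.
I run keep using k='rasne', v='cir', giving nil.
Using keep using k='nabifel', v='503', and get 1998-11-09.
Now I run lookup using k='rasne', and see cir.
I invoke lookup using k='nabifel', and get 503.
I use stepdays using n='-200', — result: 2097-10-17.


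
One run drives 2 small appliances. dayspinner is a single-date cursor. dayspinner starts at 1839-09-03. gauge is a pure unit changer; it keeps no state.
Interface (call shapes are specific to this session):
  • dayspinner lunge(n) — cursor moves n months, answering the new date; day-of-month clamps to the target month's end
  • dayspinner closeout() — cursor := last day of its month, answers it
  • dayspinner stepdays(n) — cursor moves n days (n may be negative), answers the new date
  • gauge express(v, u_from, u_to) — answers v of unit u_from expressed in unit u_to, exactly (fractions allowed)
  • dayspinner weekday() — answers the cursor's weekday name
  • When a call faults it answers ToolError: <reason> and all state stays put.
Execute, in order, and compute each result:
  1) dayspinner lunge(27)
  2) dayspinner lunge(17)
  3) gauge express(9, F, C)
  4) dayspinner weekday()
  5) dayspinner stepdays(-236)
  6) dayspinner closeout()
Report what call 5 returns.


Answer: 1842-09-09

Derivation:
-- dayspinner lunge(n=27) : 1841-12-03
-- dayspinner lunge(n=17) : 1843-05-03
-- gauge express(v=9, u_from=F, u_to=C) : -115/9
-- dayspinner weekday() : Wednesday
-- dayspinner stepdays(n=-236) : 1842-09-09
-- dayspinner closeout() : 1842-09-30


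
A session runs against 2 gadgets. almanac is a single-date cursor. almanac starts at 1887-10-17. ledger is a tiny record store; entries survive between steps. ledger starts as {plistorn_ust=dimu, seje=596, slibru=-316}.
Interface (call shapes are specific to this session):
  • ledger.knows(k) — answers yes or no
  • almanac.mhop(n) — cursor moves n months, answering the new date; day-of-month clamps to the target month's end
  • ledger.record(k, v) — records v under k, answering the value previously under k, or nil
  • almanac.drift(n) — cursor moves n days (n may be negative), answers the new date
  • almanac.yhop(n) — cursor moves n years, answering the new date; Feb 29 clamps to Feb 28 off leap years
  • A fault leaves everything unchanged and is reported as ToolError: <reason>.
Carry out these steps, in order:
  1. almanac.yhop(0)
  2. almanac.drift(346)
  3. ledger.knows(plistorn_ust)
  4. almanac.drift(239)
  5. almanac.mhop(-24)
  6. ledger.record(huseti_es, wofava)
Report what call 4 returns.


Act: yhop[n→0]
Obs: 1887-10-17
Act: drift[n→346]
Obs: 1888-09-27
Act: knows[k→plistorn_ust]
Obs: yes
Act: drift[n→239]
Obs: 1889-05-24
Act: mhop[n→-24]
Obs: 1887-05-24
Act: record[k→huseti_es; v→wofava]
Obs: nil

Answer: 1889-05-24


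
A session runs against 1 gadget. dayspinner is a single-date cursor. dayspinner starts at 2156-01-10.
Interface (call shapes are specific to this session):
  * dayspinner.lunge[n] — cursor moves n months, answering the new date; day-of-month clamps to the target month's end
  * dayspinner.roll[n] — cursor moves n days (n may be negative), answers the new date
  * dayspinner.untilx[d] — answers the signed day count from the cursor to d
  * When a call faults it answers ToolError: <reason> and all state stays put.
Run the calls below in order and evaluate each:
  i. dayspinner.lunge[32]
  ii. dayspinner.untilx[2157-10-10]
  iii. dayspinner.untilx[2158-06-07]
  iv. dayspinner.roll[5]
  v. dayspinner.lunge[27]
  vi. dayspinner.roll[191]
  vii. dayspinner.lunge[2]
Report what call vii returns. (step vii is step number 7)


[in] dayspinner.lunge 32
  2158-09-10
[in] dayspinner.untilx 2157-10-10
  -335
[in] dayspinner.untilx 2158-06-07
  -95
[in] dayspinner.roll 5
  2158-09-15
[in] dayspinner.lunge 27
  2160-12-15
[in] dayspinner.roll 191
  2161-06-24
[in] dayspinner.lunge 2
  2161-08-24

Answer: 2161-08-24


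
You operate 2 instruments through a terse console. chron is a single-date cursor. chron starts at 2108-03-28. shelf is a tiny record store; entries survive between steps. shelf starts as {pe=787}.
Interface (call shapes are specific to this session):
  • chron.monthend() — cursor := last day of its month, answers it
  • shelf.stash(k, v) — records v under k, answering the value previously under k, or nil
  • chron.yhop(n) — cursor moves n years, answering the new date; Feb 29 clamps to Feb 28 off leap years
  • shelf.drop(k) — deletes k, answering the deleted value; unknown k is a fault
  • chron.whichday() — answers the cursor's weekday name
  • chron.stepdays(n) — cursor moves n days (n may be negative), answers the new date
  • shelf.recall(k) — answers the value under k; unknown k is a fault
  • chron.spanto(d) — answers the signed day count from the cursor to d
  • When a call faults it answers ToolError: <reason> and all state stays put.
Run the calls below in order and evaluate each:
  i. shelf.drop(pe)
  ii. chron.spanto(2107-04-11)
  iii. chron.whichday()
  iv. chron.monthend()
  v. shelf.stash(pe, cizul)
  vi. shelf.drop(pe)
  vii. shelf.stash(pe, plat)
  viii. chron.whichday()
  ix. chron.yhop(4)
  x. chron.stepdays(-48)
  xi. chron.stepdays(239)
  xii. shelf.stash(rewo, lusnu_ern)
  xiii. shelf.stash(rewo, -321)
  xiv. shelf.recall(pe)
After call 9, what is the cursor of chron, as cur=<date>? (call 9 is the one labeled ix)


Answer: cur=2112-03-31

Derivation:
Do: shelf.drop[k=pe]
See: 787
Do: chron.spanto[d=2107-04-11]
See: -352
Do: chron.whichday[]
See: Wednesday
Do: chron.monthend[]
See: 2108-03-31
Do: shelf.stash[k=pe; v=cizul]
See: nil
Do: shelf.drop[k=pe]
See: cizul
Do: shelf.stash[k=pe; v=plat]
See: nil
Do: chron.whichday[]
See: Saturday
Do: chron.yhop[n=4]
See: 2112-03-31
Do: chron.stepdays[n=-48]
See: 2112-02-12
Do: chron.stepdays[n=239]
See: 2112-10-08
Do: shelf.stash[k=rewo; v=lusnu_ern]
See: nil
Do: shelf.stash[k=rewo; v=-321]
See: lusnu_ern
Do: shelf.recall[k=pe]
See: plat


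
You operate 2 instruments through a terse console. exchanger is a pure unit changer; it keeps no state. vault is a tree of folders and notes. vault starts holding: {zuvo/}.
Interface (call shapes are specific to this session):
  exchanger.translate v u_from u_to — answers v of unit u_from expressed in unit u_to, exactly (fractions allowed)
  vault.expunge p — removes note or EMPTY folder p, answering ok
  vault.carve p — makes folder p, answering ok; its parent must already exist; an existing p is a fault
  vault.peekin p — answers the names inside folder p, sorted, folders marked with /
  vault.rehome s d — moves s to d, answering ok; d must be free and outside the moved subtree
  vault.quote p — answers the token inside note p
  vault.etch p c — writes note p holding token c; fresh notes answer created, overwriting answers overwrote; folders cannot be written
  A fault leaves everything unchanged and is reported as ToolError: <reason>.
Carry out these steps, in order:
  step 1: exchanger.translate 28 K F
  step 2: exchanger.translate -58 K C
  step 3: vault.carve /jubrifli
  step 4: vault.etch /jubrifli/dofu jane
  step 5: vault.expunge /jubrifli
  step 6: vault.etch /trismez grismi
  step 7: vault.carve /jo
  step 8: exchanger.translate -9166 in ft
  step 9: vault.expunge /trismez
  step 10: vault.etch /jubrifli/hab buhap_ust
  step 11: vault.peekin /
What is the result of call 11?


==> exchanger.translate(v='28', u_from='K', u_to='F')
<== -40927/100
==> exchanger.translate(v='-58', u_from='K', u_to='C')
<== -6623/20
==> vault.carve(p='/jubrifli')
<== ok
==> vault.etch(p='/jubrifli/dofu', c='jane')
<== created
==> vault.expunge(p='/jubrifli')
<== ToolError: not empty
==> vault.etch(p='/trismez', c='grismi')
<== created
==> vault.carve(p='/jo')
<== ok
==> exchanger.translate(v='-9166', u_from='in', u_to='ft')
<== -4583/6
==> vault.expunge(p='/trismez')
<== ok
==> vault.etch(p='/jubrifli/hab', c='buhap_ust')
<== created
==> vault.peekin(p='/')
<== [jo/, jubrifli/, zuvo/]

Answer: [jo/, jubrifli/, zuvo/]


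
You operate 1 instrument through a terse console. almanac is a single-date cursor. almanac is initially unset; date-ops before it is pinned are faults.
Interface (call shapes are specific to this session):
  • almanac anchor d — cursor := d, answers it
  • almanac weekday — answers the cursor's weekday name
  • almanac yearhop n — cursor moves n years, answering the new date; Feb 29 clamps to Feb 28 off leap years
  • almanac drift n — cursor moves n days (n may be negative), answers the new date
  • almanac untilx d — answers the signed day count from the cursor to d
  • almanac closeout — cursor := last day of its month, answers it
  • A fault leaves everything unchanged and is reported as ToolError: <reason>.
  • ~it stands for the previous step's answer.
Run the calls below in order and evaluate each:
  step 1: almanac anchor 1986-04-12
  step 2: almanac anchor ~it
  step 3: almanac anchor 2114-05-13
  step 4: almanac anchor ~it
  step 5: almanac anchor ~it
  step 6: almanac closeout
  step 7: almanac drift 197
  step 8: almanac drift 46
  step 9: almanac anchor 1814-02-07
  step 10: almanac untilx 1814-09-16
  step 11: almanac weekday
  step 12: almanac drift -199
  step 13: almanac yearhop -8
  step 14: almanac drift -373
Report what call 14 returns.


~$ almanac anchor d='1986-04-12'
= 1986-04-12
~$ almanac anchor d='~it'
= 1986-04-12
~$ almanac anchor d='2114-05-13'
= 2114-05-13
~$ almanac anchor d='~it'
= 2114-05-13
~$ almanac anchor d='~it'
= 2114-05-13
~$ almanac closeout
= 2114-05-31
~$ almanac drift n='197'
= 2114-12-14
~$ almanac drift n='46'
= 2115-01-29
~$ almanac anchor d='1814-02-07'
= 1814-02-07
~$ almanac untilx d='1814-09-16'
= 221
~$ almanac weekday
= Monday
~$ almanac drift n='-199'
= 1813-07-23
~$ almanac yearhop n='-8'
= 1805-07-23
~$ almanac drift n='-373'
= 1804-07-15

Answer: 1804-07-15


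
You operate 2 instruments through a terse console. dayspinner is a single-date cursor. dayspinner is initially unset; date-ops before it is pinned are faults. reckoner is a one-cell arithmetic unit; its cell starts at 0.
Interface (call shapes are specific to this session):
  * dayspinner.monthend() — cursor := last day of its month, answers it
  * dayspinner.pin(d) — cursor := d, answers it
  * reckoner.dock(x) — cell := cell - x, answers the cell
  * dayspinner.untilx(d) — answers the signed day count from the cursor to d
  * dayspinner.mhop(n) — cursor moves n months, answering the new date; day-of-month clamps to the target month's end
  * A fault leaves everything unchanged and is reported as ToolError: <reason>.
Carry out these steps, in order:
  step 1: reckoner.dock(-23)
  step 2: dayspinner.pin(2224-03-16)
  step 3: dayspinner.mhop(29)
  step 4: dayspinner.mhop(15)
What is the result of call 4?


Answer: 2227-11-16

Derivation:
==> reckoner.dock(-23)
<== 23
==> dayspinner.pin(2224-03-16)
<== 2224-03-16
==> dayspinner.mhop(29)
<== 2226-08-16
==> dayspinner.mhop(15)
<== 2227-11-16


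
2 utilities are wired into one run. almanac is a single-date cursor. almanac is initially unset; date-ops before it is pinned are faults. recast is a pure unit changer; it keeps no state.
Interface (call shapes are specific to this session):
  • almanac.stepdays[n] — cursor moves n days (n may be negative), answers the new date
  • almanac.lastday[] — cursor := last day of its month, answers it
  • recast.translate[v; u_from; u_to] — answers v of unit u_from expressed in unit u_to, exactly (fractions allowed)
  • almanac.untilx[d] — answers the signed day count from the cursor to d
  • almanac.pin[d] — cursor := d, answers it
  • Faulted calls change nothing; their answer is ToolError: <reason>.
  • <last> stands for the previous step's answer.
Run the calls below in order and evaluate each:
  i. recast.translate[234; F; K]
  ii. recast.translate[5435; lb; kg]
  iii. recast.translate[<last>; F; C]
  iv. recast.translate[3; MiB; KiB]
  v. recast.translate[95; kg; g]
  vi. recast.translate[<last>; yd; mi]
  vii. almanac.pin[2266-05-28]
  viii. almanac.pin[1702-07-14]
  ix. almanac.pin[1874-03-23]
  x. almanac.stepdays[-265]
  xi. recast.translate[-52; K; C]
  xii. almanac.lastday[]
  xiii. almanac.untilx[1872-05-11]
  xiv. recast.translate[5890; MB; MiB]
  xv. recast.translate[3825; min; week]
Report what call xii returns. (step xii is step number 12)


Answer: 1873-07-31

Derivation:
;; 1. recast.translate(v: 234, u_from: F, u_to: K) : 69367/180
;; 2. recast.translate(v: 5435, u_from: lb, u_to: kg) : 49305490619/20000000
;; 3. recast.translate(v: <last>, u_from: F, u_to: C) : 48665490619/36000000
;; 4. recast.translate(v: 3, u_from: MiB, u_to: KiB) : 3072
;; 5. recast.translate(v: 95, u_from: kg, u_to: g) : 95000
;; 6. recast.translate(v: <last>, u_from: yd, u_to: mi) : 2375/44
;; 7. almanac.pin(d: 2266-05-28) : 2266-05-28
;; 8. almanac.pin(d: 1702-07-14) : 1702-07-14
;; 9. almanac.pin(d: 1874-03-23) : 1874-03-23
;; 10. almanac.stepdays(n: -265) : 1873-07-01
;; 11. recast.translate(v: -52, u_from: K, u_to: C) : -6503/20
;; 12. almanac.lastday() : 1873-07-31
;; 13. almanac.untilx(d: 1872-05-11) : -446
;; 14. recast.translate(v: 5890, u_from: MB, u_to: MiB) : 46015625/8192
;; 15. recast.translate(v: 3825, u_from: min, u_to: week) : 85/224


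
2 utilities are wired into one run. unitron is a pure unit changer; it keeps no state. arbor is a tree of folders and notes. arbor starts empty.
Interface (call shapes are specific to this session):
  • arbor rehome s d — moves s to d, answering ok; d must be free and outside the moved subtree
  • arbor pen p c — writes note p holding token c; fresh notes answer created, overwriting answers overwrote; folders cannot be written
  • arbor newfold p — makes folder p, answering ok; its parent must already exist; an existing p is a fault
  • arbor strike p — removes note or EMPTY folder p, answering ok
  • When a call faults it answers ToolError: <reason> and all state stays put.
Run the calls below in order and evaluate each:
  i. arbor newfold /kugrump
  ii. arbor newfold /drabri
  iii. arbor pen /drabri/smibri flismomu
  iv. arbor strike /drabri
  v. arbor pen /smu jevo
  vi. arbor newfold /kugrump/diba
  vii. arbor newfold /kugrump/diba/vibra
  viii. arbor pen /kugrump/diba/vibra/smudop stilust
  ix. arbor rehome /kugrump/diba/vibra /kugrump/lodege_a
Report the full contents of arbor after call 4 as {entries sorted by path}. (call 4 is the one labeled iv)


·→ arbor newfold(p=/kugrump)
·← ok
·→ arbor newfold(p=/drabri)
·← ok
·→ arbor pen(p=/drabri/smibri, c=flismomu)
·← created
·→ arbor strike(p=/drabri)
·← ToolError: not empty
·→ arbor pen(p=/smu, c=jevo)
·← created
·→ arbor newfold(p=/kugrump/diba)
·← ok
·→ arbor newfold(p=/kugrump/diba/vibra)
·← ok
·→ arbor pen(p=/kugrump/diba/vibra/smudop, c=stilust)
·← created
·→ arbor rehome(s=/kugrump/diba/vibra, d=/kugrump/lodege_a)
·← ok

Answer: {drabri/, drabri/smibri=flismomu, kugrump/}


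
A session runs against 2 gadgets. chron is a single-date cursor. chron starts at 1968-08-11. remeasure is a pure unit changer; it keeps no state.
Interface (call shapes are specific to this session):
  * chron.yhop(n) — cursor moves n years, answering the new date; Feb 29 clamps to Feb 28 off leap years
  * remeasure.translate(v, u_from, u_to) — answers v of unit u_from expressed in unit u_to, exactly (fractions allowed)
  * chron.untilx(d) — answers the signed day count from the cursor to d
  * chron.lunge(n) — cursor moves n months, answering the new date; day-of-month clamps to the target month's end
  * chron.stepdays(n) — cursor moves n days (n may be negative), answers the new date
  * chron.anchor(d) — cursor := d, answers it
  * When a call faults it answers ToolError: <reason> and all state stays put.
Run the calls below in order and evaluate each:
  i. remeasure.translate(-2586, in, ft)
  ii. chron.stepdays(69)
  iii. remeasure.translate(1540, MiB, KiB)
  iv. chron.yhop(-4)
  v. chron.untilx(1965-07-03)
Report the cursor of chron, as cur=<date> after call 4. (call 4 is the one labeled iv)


Answer: cur=1964-10-19

Derivation:
[in] remeasure.translate v→-2586 u_from→in u_to→ft
  -431/2
[in] chron.stepdays n→69
  1968-10-19
[in] remeasure.translate v→1540 u_from→MiB u_to→KiB
  1576960
[in] chron.yhop n→-4
  1964-10-19
[in] chron.untilx d→1965-07-03
  257
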